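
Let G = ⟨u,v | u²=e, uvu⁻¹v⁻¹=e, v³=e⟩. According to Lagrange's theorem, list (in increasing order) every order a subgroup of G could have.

|G| = 6 = 2 · 3. By Lagrange's theorem the order of any subgroup divides 6; the divisors of 6 are 1, 2, 3, 6.

Answer: 1, 2, 3, 6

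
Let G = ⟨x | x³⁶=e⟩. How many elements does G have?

G is generated by a single element, so G is cyclic. The relator gives x³⁶ = e and no smaller power is forced to be e, so the 36 powers {e, x, x², x³, x⁴, x⁵, x⁶, x⁷, x⁸, x⁹, x²², x²³, x²¹, x²⁰, x²⁴, x²⁵, x²⁶, x²⁷, x²⁸, x²⁹, x³², x³³, x³¹, x³⁰, x³⁴, x³⁵, x¹², x¹³, x¹¹, x¹⁰, x¹⁴, x¹⁵, x¹⁶, x¹⁷, x¹⁸, x¹⁹} are distinct. Hence |G| = 36.

Answer: 36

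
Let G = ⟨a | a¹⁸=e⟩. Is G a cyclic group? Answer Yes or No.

|G| = 18. The element a has order 18 (its powers give 18 distinct elements), so ⟨a⟩ = G and G is cyclic.

Answer: Yes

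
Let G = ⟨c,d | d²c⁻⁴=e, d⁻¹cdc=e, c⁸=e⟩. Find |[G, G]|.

G' = [G, G] is generated by all commutators. The generator-pair commutators are: [c, d] = c².
The subgroup they normally generate is {e, c², c⁴, c⁶}, of order 4.
Check: |G/G'| = 16/4 = 4 is the order of the abelianisation.

Answer: 4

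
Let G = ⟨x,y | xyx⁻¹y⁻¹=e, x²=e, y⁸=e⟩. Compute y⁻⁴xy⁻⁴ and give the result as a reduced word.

Multiply left to right, reducing at each step:
  (y⁴) · x = xy⁴
  (xy⁴) · y⁻⁴ = x

Answer: x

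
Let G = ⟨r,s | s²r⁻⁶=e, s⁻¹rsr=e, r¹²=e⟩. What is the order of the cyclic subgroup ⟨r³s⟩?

|⟨r³s⟩| equals the order of r³s. Compute successive powers until reaching e:
  (r³s)¹ = r³s, (r³s)² = r⁶, (r³s)³ = r³s⁻¹, (r³s)⁴ = e.
The smallest positive k with (r³s)ᵏ = e is 4, so |⟨r³s⟩| = 4.

Answer: 4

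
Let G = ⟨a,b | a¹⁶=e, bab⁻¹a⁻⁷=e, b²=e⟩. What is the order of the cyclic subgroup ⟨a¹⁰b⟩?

|⟨a¹⁰b⟩| equals the order of a¹⁰b. Compute successive powers until reaching e:
  (a¹⁰b)¹ = a¹⁰b, (a¹⁰b)² = e.
The smallest positive k with (a¹⁰b)ᵏ = e is 2, so |⟨a¹⁰b⟩| = 2.

Answer: 2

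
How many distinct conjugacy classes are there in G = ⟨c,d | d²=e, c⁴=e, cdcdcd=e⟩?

The conjugacy classes (representative and size) are:
  [e] (size 1), [c³] (size 6), [c²dc²d] (size 3), [cdc³] (size 6), [dc³] (size 8).
Class equation: 1 + 6 + 3 + 6 + 8 = 24 = |G|. So G has 5 conjugacy classes.

Answer: 5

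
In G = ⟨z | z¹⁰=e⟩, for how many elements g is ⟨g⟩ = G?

G is cyclic of order 10. An element generates G iff its order is 10, and a cyclic group of order 10 has exactly φ(10) = 4 such elements.

Answer: 4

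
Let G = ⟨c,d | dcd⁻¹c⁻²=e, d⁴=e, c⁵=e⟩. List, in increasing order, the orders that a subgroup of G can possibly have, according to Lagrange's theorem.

|G| = 20 = 2² · 5. By Lagrange's theorem the order of any subgroup divides 20; the divisors of 20 are 1, 2, 4, 5, 10, 20.

Answer: 1, 2, 4, 5, 10, 20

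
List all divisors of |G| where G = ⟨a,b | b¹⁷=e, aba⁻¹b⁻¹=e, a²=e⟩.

|G| = 34 = 2 · 17. By Lagrange's theorem the order of any subgroup divides 34; the divisors of 34 are 1, 2, 17, 34.

Answer: 1, 2, 17, 34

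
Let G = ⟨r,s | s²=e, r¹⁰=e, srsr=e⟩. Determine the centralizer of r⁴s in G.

⟨r⁴s⟩ ⊆ C_G(r⁴s) since powers of r⁴s commute with r⁴s; so |C_G(r⁴s)| ≥ |⟨r⁴s⟩| = 2.
By orbit–stabilizer, |C_G(r⁴s)| = |G| / |conj. class of r⁴s| = 20 / 5 = 4.
The 4 elements commuting with r⁴s are {e, r⁵, r⁹s, r⁴s}.

Answer: {e, r⁵, r⁹s, r⁴s}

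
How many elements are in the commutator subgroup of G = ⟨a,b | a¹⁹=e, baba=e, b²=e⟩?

G' = [G, G] is generated by all commutators. The generator-pair commutators are: [a, b] = a².
The subgroup they normally generate is {e, a, a², a³, a⁴, a⁵, a⁶, a⁷, a⁸, a⁹, a¹⁰, a¹¹, a¹², a¹³, a¹⁴, a¹⁵, a¹⁶, a¹⁷, a¹⁸}, of order 19.
Check: |G/G'| = 38/19 = 2 is the order of the abelianisation.

Answer: 19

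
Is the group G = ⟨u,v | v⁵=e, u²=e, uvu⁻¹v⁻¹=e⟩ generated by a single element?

|G| = 10. The element uv has order 10 (its powers give 10 distinct elements), so ⟨uv⟩ = G and G is cyclic.

Answer: Yes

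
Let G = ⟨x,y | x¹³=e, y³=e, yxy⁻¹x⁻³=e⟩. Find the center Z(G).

An element z ∈ Z(G) iff z commutes with every generator.
For example e is central: e·x = x = x·e; e·y = y = y·e.
Whereas x ∉ Z(G) since x·y = xy ≠ x³y = y·x.
Checking each of the 39 elements this way gives Z(G) = {e}, of order 1.

Answer: {e}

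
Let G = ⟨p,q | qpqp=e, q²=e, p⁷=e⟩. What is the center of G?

An element z ∈ Z(G) iff z commutes with every generator.
For example e is central: e·p = p = p·e; e·q = q = q·e.
Whereas p ∉ Z(G) since p·q = pq ≠ p⁶q = q·p.
Checking each of the 14 elements this way gives Z(G) = {e}, of order 1.

Answer: {e}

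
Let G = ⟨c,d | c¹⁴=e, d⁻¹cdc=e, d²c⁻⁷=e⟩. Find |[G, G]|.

G' = [G, G] is generated by all commutators. The generator-pair commutators are: [c, d] = c².
The subgroup they normally generate is {e, c², c⁴, c⁶, c⁸, c¹⁰, c¹²}, of order 7.
Check: |G/G'| = 28/7 = 4 is the order of the abelianisation.

Answer: 7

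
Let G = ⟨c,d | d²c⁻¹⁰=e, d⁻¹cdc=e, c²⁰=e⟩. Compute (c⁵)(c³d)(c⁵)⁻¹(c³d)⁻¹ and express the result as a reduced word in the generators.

[(c⁵), (c³d)] = (c⁵)·(c³d)·(c⁵)⁻¹·(c³d)⁻¹.
  (c⁵) · (c³d) = c⁸d
  (c⁸d) · (c¹⁵) = c³d⁻¹
  (c³d⁻¹) · (c³d⁻¹) = c¹⁰

Answer: c¹⁰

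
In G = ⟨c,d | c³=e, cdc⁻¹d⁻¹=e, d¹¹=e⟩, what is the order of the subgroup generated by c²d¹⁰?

|⟨c²d¹⁰⟩| equals the order of c²d¹⁰. Compute successive powers until reaching e:
  (c²d¹⁰)¹ = c²d¹⁰, (c²d¹⁰)² = cd⁹, (c²d¹⁰)³ = d⁸, (c²d¹⁰)⁴ = c²d⁷, (c²d¹⁰)⁵ = cd⁶, (c²d¹⁰)⁶ = d⁵, (c²d¹⁰)⁷ = c²d⁴, (c²d¹⁰)⁸ = cd³, (c²d¹⁰)⁹ = d², (c²d¹⁰)¹⁰ = c²d, (c²d¹⁰)¹¹ = c, (c²d¹⁰)¹² = d¹⁰, (c²d¹⁰)¹³ = c²d⁹, (c²d¹⁰)¹⁴ = cd⁸, (c²d¹⁰)¹⁵ = d⁷, (c²d¹⁰)¹⁶ = c²d⁶, (c²d¹⁰)¹⁷ = cd⁵, (c²d¹⁰)¹⁸ = d⁴, (c²d¹⁰)¹⁹ = c²d³, (c²d¹⁰)²⁰ = cd², (c²d¹⁰)²¹ = d, (c²d¹⁰)²² = c², (c²d¹⁰)²³ = cd¹⁰, (c²d¹⁰)²⁴ = d⁹, (c²d¹⁰)²⁵ = c²d⁸, (c²d¹⁰)²⁶ = cd⁷, (c²d¹⁰)²⁷ = d⁶, (c²d¹⁰)²⁸ = c²d⁵, (c²d¹⁰)²⁹ = cd⁴, (c²d¹⁰)³⁰ = d³, (c²d¹⁰)³¹ = c²d², (c²d¹⁰)³² = cd, (c²d¹⁰)³³ = e.
The smallest positive k with (c²d¹⁰)ᵏ = e is 33, so |⟨c²d¹⁰⟩| = 33.

Answer: 33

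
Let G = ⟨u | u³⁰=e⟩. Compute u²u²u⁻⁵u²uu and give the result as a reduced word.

Multiply left to right, reducing at each step:
  (u²) · u² = u⁴
  (u⁴) · u⁻⁵ = u²⁹
  (u²⁹) · u² = u
  u · u = u²
  (u²) · u = u³

Answer: u³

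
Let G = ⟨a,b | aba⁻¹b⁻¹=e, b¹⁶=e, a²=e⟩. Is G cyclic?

|G| = 32, but the maximum element order in G is 16 < 32. No single element generates all of G, so G is not cyclic.

Answer: No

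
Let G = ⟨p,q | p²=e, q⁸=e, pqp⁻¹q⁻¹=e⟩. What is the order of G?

Enumerate words in the generators, reducing via the relations: the distinct elements are
  {e, p, q, pq, q², q³, q⁴, q⁵, q⁶, q⁷, pq², pq³, pq⁴, pq⁵, pq⁶, pq⁷}.
No further products give new elements, so |G| = 16.

Answer: 16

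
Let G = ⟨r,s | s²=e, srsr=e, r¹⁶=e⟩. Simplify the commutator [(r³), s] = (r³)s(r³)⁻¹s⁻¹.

[(r³), s] = (r³)·s·(r³)⁻¹·s⁻¹.
  (r³) · s = r³s
  (r³s) · (r¹³) = r⁶s
  (r⁶s) · s = r⁶

Answer: r⁶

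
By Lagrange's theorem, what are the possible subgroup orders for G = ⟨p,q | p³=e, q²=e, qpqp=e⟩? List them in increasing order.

|G| = 6 = 2 · 3. By Lagrange's theorem the order of any subgroup divides 6; the divisors of 6 are 1, 2, 3, 6.

Answer: 1, 2, 3, 6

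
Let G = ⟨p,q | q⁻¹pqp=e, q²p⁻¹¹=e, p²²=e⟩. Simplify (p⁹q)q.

Compute (p⁹q) · q by multiplying left to right and reducing via the relations at each step:
  (p⁹q) · q = p²⁰

Answer: p²⁰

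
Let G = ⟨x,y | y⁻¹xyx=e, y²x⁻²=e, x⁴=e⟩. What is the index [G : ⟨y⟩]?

First find ord(y) by computing successive powers:
  y¹ = y, y² = x², y³ = y⁻¹, y⁴ = e.
So |⟨y⟩| = ord(y) = 4. With |G| = 8, by Lagrange [G : ⟨y⟩] = 8/4 = 2.

Answer: 2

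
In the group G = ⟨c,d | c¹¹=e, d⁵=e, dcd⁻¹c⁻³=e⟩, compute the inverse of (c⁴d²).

The order of (c⁴d²) is 5 (smallest k with (c⁴d²)ᵏ = e), so (c⁴d²)⁻¹ = (c⁴d²)⁴ = c²d³.
Check: (c⁴d²) · (c²d³) → (c⁴d²) · c² = d²;   (d²) · d³ = e, giving e as required.

Answer: c²d³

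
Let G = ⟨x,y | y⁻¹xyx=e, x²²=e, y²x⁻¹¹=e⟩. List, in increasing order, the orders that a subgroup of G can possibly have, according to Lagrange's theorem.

|G| = 44 = 2² · 11. By Lagrange's theorem the order of any subgroup divides 44; the divisors of 44 are 1, 2, 4, 11, 22, 44.

Answer: 1, 2, 4, 11, 22, 44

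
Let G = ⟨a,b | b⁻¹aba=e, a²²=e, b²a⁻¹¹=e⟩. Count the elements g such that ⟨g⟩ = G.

⟨g⟩ = G would require ord(g) = |G| = 44, but the maximum element order in G is 22 < 44. So G is not cyclic and no single element generates it: the count is 0.

Answer: 0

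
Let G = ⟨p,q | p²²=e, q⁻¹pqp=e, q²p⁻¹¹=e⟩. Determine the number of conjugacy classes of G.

The conjugacy classes (representative and size) are:
  [e] (size 1), [p²¹] (size 2), [p²] (size 2), [p³] (size 2), [p¹⁸] (size 2), [p¹⁷] (size 2), [p⁶] (size 2), [p⁷] (size 2), [p⁸] (size 2), [p¹³] (size 2), [p¹²] (size 2), [p¹¹] (size 1), [p¹⁰q] (size 11), [p⁷q] (size 11).
Class equation: 1 + 2 + 2 + 2 + 2 + 2 + 2 + 2 + 2 + 2 + 2 + 1 + 11 + 11 = 44 = |G|. So G has 14 conjugacy classes.

Answer: 14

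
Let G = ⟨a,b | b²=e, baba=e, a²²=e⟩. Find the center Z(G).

An element z ∈ Z(G) iff z commutes with every generator.
For example a¹¹ is central: (a¹¹)·a = a¹² = a·(a¹¹); (a¹¹)·b = a¹¹b = b·(a¹¹).
Whereas a ∉ Z(G) since a·b = ab ≠ a²¹b = b·a.
Checking each of the 44 elements this way gives Z(G) = {e, a¹¹}, of order 2.

Answer: {e, a¹¹}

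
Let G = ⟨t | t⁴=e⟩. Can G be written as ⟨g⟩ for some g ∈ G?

|G| = 4. The element t has order 4 (its powers give 4 distinct elements), so ⟨t⟩ = G and G is cyclic.

Answer: Yes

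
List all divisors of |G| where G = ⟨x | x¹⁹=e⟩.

|G| = 19 = 19. By Lagrange's theorem the order of any subgroup divides 19; the divisors of 19 are 1, 19.

Answer: 1, 19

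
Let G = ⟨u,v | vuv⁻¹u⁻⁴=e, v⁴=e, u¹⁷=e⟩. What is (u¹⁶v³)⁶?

Compute successive powers of (u¹⁶v³), reducing at each step:
  (u¹⁶v³)²: (u¹⁶v³) · u¹⁶ = u³v³;   (u³v³) · v³ = u³v²
  (u¹⁶v³)³: (u³v²) · u¹⁶ = u⁴v²;   (u⁴v²) · v³ = u⁴v
  (u¹⁶v³)⁴: (u⁴v) · u¹⁶ = v;   v · v³ = e
  (u¹⁶v³)⁵: e · u¹⁶ = u¹⁶;   (u¹⁶) · v³ = u¹⁶v³
  (u¹⁶v³)⁶: (u¹⁶v³) · u¹⁶ = u³v³;   (u³v³) · v³ = u³v²

Answer: u³v²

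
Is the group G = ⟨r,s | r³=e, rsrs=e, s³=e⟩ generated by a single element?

Every cyclic group is abelian. But r·s = rs while s·r = r²s², so r·s ≠ s·r and G is not abelian. Hence G is not cyclic.

Answer: No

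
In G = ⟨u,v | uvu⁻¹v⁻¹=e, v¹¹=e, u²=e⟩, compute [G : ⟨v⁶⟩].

First find ord(v⁶) by computing successive powers:
  (v⁶)¹ = v⁶, (v⁶)² = v, (v⁶)³ = v⁷, (v⁶)⁴ = v², (v⁶)⁵ = v⁸, (v⁶)⁶ = v³, (v⁶)⁷ = v⁹, (v⁶)⁸ = v⁴, (v⁶)⁹ = v¹⁰, (v⁶)¹⁰ = v⁵, (v⁶)¹¹ = e.
So |⟨v⁶⟩| = ord(v⁶) = 11. With |G| = 22, by Lagrange [G : ⟨v⁶⟩] = 22/11 = 2.

Answer: 2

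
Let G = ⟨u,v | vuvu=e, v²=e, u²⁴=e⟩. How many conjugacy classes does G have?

The conjugacy classes (representative and size) are:
  [e] (size 1), [u²³] (size 2), [u²] (size 2), [u³] (size 2), [u²⁰] (size 2), [u¹⁹] (size 2), [u⁶] (size 2), [u⁷] (size 2), [u⁸] (size 2), [u⁹] (size 2), [u¹⁴] (size 2), [u¹¹] (size 2), [u¹²] (size 1), [u⁴v] (size 12), [u⁵v] (size 12).
Class equation: 1 + 2 + 2 + 2 + 2 + 2 + 2 + 2 + 2 + 2 + 2 + 2 + 1 + 12 + 12 = 48 = |G|. So G has 15 conjugacy classes.

Answer: 15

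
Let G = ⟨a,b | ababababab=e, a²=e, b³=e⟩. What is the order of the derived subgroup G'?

G' = [G, G] is generated by all commutators. The generator-pair commutators are: [a, b] = abab².
The subgroup they normally generate is {e, a, b, b², ab, aba, abab, ababa, b²ab²a, b²ab², b²a, ab², ba, bab, baba, ab²ab²a, ab²ab², ab²a, b²ab, b²aba, b²abab, bab²ab², bab²a, bab², abab², ab²ab, ab²aba, ab²abab, abab²ab², abab²a, b²ab²ab, abab²ab, abab²aba, abab²abab, b²ab²abab², b²ab²aba, b²ab²abab, b²abab²ab², b²abab²a, b²abab², babab², bab²ab, bab²aba, bab²abab, babab²ab², babab²a, babab²ab, ab²abab²ab², ab²abab²a, ab²abab², b²abab²ab, b²abab²aba, bab²abab²a, bab²abab², ab²abab²ab, ab²abab²aba, abab²abab²a, abab²abab², abab²abab²ab, bab²abab²ab}, of order 60.
Check: |G/G'| = 60/60 = 1 is the order of the abelianisation.

Answer: 60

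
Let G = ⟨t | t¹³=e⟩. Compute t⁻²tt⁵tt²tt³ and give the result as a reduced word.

Multiply left to right, reducing at each step:
  (t¹¹) · t = t¹²
  (t¹²) · t⁵ = t⁴
  (t⁴) · t = t⁵
  (t⁵) · t² = t⁷
  (t⁷) · t = t⁸
  (t⁸) · t³ = t¹¹

Answer: t¹¹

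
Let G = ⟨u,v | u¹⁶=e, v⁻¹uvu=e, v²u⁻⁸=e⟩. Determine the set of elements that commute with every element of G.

An element z ∈ Z(G) iff z commutes with every generator.
For example u⁸ is central: (u⁸)·u = u⁹ = u·(u⁸); (u⁸)·v = v⁻¹ = v·(u⁸).
Whereas u ∉ Z(G) since u·v = uv ≠ u⁷v⁻¹ = v·u.
Checking each of the 32 elements this way gives Z(G) = {e, u⁸}, of order 2.

Answer: {e, u⁸}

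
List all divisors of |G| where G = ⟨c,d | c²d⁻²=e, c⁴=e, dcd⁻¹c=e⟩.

|G| = 8 = 2³. By Lagrange's theorem the order of any subgroup divides 8; the divisors of 8 are 1, 2, 4, 8.

Answer: 1, 2, 4, 8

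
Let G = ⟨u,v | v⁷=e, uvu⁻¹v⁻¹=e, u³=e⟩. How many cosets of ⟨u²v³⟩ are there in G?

First find ord(u²v³) by computing successive powers:
  (u²v³)¹ = u²v³, (u²v³)² = uv⁶, (u²v³)³ = v², (u²v³)⁴ = u²v⁵, (u²v³)⁵ = uv, (u²v³)⁶ = v⁴, (u²v³)⁷ = u², (u²v³)⁸ = uv³, (u²v³)⁹ = v⁶, (u²v³)¹⁰ = u²v², (u²v³)¹¹ = uv⁵, (u²v³)¹² = v, (u²v³)¹³ = u²v⁴, (u²v³)¹⁴ = u, (u²v³)¹⁵ = v³, (u²v³)¹⁶ = u²v⁶, (u²v³)¹⁷ = uv², (u²v³)¹⁸ = v⁵, (u²v³)¹⁹ = u²v, (u²v³)²⁰ = uv⁴, (u²v³)²¹ = e.
So |⟨u²v³⟩| = ord(u²v³) = 21. With |G| = 21, by Lagrange [G : ⟨u²v³⟩] = 21/21 = 1.

Answer: 1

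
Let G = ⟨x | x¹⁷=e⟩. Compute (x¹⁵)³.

Compute successive powers of (x¹⁵), reducing at each step:
  (x¹⁵)²: (x¹⁵) · x¹⁵ = x¹³
  (x¹⁵)³: (x¹³) · x¹⁵ = x¹¹

Answer: x¹¹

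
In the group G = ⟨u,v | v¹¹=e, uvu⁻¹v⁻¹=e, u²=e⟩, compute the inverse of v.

The order of v is 11 (smallest k with vᵏ = e), so v⁻¹ = v¹⁰ = v¹⁰.
Check: v · (v¹⁰) → v · v¹⁰ = e, giving e as required.

Answer: v¹⁰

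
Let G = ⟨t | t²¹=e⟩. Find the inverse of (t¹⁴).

The order of (t¹⁴) is 3 (smallest k with (t¹⁴)ᵏ = e), so (t¹⁴)⁻¹ = (t¹⁴)² = t⁷.
Check: (t¹⁴) · (t⁷) → (t¹⁴) · t⁷ = e, giving e as required.

Answer: t⁷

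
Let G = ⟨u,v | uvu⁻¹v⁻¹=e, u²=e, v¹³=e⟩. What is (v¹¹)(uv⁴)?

Compute (v¹¹) · (uv⁴) by multiplying left to right and reducing via the relations at each step:
  (v¹¹) · u = uv¹¹
  (uv¹¹) · v⁴ = uv²

Answer: uv²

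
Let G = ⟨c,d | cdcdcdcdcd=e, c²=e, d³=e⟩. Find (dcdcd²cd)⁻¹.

The order of (dcdcd²cd) is 3 (smallest k with (dcdcd²cd)ᵏ = e), so (dcdcd²cd)⁻¹ = (dcdcd²cd)² = d²cdcd²cd².
Check: (dcdcd²cd) · (d²cdcd²cd²) → (dcdcd²cd) · d² = dcdcd²c;   (dcdcd²c) · c = dcdcd²;   (dcdcd²) · d = dcdc;   (dcdc) · c = dcd;   (dcd) · d² = dc;   (dc) · c = d;   d · d² = e, giving e as required.

Answer: d²cdcd²cd²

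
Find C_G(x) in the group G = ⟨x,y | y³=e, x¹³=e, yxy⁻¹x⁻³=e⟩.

⟨x⟩ ⊆ C_G(x) since powers of x commute with x; so |C_G(x)| ≥ |⟨x⟩| = 13.
By orbit–stabilizer, |C_G(x)| = |G| / |conj. class of x| = 39 / 3 = 13.
The 13 elements commuting with x are {e, x, x², x³, x⁴, x⁵, x⁶, x⁷, x⁸, x⁹, x¹⁰, x¹¹, x¹²}.

Answer: {e, x, x², x³, x⁴, x⁵, x⁶, x⁷, x⁸, x⁹, x¹⁰, x¹¹, x¹²}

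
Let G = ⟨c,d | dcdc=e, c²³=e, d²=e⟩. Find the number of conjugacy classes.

The conjugacy classes (representative and size) are:
  [e] (size 1), [c] (size 2), [c²¹] (size 2), [c²⁰] (size 2), [c⁴] (size 2), [c¹⁸] (size 2), [c⁶] (size 2), [c¹⁶] (size 2), [c⁸] (size 2), [c⁹] (size 2), [c¹⁰] (size 2), [c¹²] (size 2), [c¹⁸d] (size 23).
Class equation: 1 + 2 + 2 + 2 + 2 + 2 + 2 + 2 + 2 + 2 + 2 + 2 + 23 = 46 = |G|. So G has 13 conjugacy classes.

Answer: 13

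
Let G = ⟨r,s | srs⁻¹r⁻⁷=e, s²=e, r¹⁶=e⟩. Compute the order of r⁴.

Compute successive powers until reaching e:
  (r⁴)¹ = r⁴, (r⁴)² = r⁸, (r⁴)³ = r¹², (r⁴)⁴ = e.
The smallest positive k with (r⁴)ᵏ = e is 4.

Answer: 4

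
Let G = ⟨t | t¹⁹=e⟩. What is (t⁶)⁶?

Compute successive powers of (t⁶), reducing at each step:
  (t⁶)²: (t⁶) · t⁶ = t¹²
  (t⁶)³: (t¹²) · t⁶ = t¹⁸
  (t⁶)⁴: (t¹⁸) · t⁶ = t⁵
  (t⁶)⁵: (t⁵) · t⁶ = t¹¹
  (t⁶)⁶: (t¹¹) · t⁶ = t¹⁷

Answer: t¹⁷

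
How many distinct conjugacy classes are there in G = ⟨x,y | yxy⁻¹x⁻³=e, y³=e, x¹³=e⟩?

The conjugacy classes (representative and size) are:
  [e] (size 1), [x] (size 3), [x⁵] (size 3), [x¹⁰] (size 3), [x⁸] (size 3), [x¹⁰y] (size 13), [x⁷y²] (size 13).
Class equation: 1 + 3 + 3 + 3 + 3 + 13 + 13 = 39 = |G|. So G has 7 conjugacy classes.

Answer: 7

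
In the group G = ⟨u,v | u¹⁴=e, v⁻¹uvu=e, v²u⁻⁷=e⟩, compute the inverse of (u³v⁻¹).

The order of (u³v⁻¹) is 4 (smallest k with (u³v⁻¹)ᵏ = e), so (u³v⁻¹)⁻¹ = (u³v⁻¹)³ = u³v.
Check: (u³v⁻¹) · (u³v) → (u³v⁻¹) · u³ = v⁻¹;   (v⁻¹) · v = e, giving e as required.

Answer: u³v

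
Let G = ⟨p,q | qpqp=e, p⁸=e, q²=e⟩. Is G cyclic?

Every cyclic group is abelian. But p·q = pq while q·p = p⁷q, so p·q ≠ q·p and G is not abelian. Hence G is not cyclic.

Answer: No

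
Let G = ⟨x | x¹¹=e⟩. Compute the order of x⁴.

Compute successive powers until reaching e:
  (x⁴)¹ = x⁴, (x⁴)² = x⁸, (x⁴)³ = x, (x⁴)⁴ = x⁵, (x⁴)⁵ = x⁹, (x⁴)⁶ = x², (x⁴)⁷ = x⁶, (x⁴)⁸ = x¹⁰, (x⁴)⁹ = x³, (x⁴)¹⁰ = x⁷, (x⁴)¹¹ = e.
The smallest positive k with (x⁴)ᵏ = e is 11.

Answer: 11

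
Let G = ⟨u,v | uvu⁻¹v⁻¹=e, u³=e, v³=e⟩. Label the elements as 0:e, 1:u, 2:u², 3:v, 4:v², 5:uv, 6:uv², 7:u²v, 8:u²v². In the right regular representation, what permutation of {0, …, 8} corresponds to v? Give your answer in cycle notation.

(0 3 4)(1 5 6)(2 7 8)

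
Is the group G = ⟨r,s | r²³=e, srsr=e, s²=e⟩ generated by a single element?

Every cyclic group is abelian. But r·s = rs while s·r = r²²s, so r·s ≠ s·r and G is not abelian. Hence G is not cyclic.

Answer: No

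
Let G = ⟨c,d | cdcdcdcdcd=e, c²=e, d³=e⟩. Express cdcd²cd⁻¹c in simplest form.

Multiply left to right, reducing at each step:
  c · d = cd
  (cd) · c = cdc
  (cdc) · d² = cdcd²
  (cdcd²) · c = cdcd²c
  (cdcd²c) · d⁻¹ = cdcd²cd²
  (cdcd²cd²) · c = cd²cdcd

Answer: cd²cdcd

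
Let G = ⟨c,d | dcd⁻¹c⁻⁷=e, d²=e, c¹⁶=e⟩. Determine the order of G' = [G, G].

G' = [G, G] is generated by all commutators. The generator-pair commutators are: [c, d] = c¹⁰.
The subgroup they normally generate is {e, c², c⁴, c⁶, c⁸, c¹⁰, c¹², c¹⁴}, of order 8.
Check: |G/G'| = 32/8 = 4 is the order of the abelianisation.

Answer: 8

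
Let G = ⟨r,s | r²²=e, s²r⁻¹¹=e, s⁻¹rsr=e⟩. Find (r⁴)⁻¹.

The order of (r⁴) is 11 (smallest k with (r⁴)ᵏ = e), so (r⁴)⁻¹ = (r⁴)¹⁰ = r¹⁸.
Check: (r⁴) · (r¹⁸) → (r⁴) · r¹⁸ = e, giving e as required.

Answer: r¹⁸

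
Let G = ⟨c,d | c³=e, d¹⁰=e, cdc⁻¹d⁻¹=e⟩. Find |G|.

Enumerate words in the generators, reducing via the relations: the distinct elements are
  {c, d, e, cd, c², d², d³, d⁴, d⁵, d⁶, d⁷, d⁸, d⁹, cd², cd³, cd⁴, cd⁵, cd⁶, cd⁷, cd⁸, cd⁹, c²d, c²d², c²d³, c²d⁴, c²d⁵, c²d⁶, c²d⁷, c²d⁸, c²d⁹}.
No further products give new elements, so |G| = 30.

Answer: 30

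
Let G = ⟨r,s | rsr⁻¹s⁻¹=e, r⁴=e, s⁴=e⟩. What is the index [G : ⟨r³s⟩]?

First find ord(r³s) by computing successive powers:
  (r³s)¹ = r³s, (r³s)² = r²s², (r³s)³ = rs³, (r³s)⁴ = e.
So |⟨r³s⟩| = ord(r³s) = 4. With |G| = 16, by Lagrange [G : ⟨r³s⟩] = 16/4 = 4.

Answer: 4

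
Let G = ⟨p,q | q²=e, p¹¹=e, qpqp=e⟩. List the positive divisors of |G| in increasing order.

|G| = 22 = 2 · 11. By Lagrange's theorem the order of any subgroup divides 22; the divisors of 22 are 1, 2, 11, 22.

Answer: 1, 2, 11, 22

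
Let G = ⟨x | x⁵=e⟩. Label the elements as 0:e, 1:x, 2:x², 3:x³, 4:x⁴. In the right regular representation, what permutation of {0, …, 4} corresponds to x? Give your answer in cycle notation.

(0 1 2 3 4)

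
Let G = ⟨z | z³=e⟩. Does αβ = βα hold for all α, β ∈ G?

G has a single generator, so G is cyclic and hence abelian.

Answer: Yes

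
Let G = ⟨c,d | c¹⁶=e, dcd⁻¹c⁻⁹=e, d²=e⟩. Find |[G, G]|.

G' = [G, G] is generated by all commutators. The generator-pair commutators are: [c, d] = c⁸.
The subgroup they normally generate is {e, c⁸}, of order 2.
Check: |G/G'| = 32/2 = 16 is the order of the abelianisation.

Answer: 2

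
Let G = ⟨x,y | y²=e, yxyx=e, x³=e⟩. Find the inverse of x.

The order of x is 3 (smallest k with xᵏ = e), so x⁻¹ = x² = x².
Check: x · (x²) → x · x² = e, giving e as required.

Answer: x²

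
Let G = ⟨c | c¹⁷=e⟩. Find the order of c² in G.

Compute successive powers until reaching e:
  (c²)¹ = c², (c²)² = c⁴, (c²)³ = c⁶, (c²)⁴ = c⁸, (c²)⁵ = c¹⁰, (c²)⁶ = c¹², (c²)⁷ = c¹⁴, (c²)⁸ = c¹⁶, (c²)⁹ = c, (c²)¹⁰ = c³, (c²)¹¹ = c⁵, (c²)¹² = c⁷, (c²)¹³ = c⁹, (c²)¹⁴ = c¹¹, (c²)¹⁵ = c¹³, (c²)¹⁶ = c¹⁵, (c²)¹⁷ = e.
The smallest positive k with (c²)ᵏ = e is 17.

Answer: 17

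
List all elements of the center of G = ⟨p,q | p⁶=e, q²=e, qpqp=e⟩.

An element z ∈ Z(G) iff z commutes with every generator.
For example p³ is central: (p³)·p = p⁴ = p·(p³); (p³)·q = p³q = q·(p³).
Whereas p ∉ Z(G) since p·q = pq ≠ p⁵q = q·p.
Checking each of the 12 elements this way gives Z(G) = {e, p³}, of order 2.

Answer: {e, p³}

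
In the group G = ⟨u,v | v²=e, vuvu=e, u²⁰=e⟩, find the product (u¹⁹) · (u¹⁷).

Compute (u¹⁹) · (u¹⁷) by multiplying left to right and reducing via the relations at each step:
  (u¹⁹) · u¹⁷ = u¹⁶

Answer: u¹⁶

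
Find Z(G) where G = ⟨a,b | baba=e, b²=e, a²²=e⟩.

An element z ∈ Z(G) iff z commutes with every generator.
For example a¹¹ is central: (a¹¹)·a = a¹² = a·(a¹¹); (a¹¹)·b = a¹¹b = b·(a¹¹).
Whereas a ∉ Z(G) since a·b = ab ≠ a²¹b = b·a.
Checking each of the 44 elements this way gives Z(G) = {e, a¹¹}, of order 2.

Answer: {e, a¹¹}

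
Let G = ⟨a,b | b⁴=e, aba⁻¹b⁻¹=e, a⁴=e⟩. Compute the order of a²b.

Compute successive powers until reaching e:
  (a²b)¹ = a²b, (a²b)² = b², (a²b)³ = a²b³, (a²b)⁴ = e.
The smallest positive k with (a²b)ᵏ = e is 4.

Answer: 4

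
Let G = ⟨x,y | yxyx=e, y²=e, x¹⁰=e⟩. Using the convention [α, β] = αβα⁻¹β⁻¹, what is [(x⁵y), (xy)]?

[(x⁵y), (xy)] = (x⁵y)·(xy)·(x⁵y)⁻¹·(xy)⁻¹.
  (x⁵y) · (xy) = x⁴
  (x⁴) · (x⁵y) = x⁹y
  (x⁹y) · (xy) = x⁸

Answer: x⁸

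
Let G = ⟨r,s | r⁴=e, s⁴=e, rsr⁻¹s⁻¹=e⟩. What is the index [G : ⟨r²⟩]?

First find ord(r²) by computing successive powers:
  (r²)¹ = r², (r²)² = e.
So |⟨r²⟩| = ord(r²) = 2. With |G| = 16, by Lagrange [G : ⟨r²⟩] = 16/2 = 8.

Answer: 8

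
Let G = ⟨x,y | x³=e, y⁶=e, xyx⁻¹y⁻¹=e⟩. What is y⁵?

Compute successive powers of y, reducing at each step:
  y²: y · y = y²
  y³: (y²) · y = y³
  y⁴: (y³) · y = y⁴
  y⁵: (y⁴) · y = y⁵

Answer: y⁵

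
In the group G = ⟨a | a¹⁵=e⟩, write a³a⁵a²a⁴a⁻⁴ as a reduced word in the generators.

Multiply left to right, reducing at each step:
  (a³) · a⁵ = a⁸
  (a⁸) · a² = a¹⁰
  (a¹⁰) · a⁴ = a¹⁴
  (a¹⁴) · a⁻⁴ = a¹⁰

Answer: a¹⁰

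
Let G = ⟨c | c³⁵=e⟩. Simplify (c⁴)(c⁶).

Compute (c⁴) · (c⁶) by multiplying left to right and reducing via the relations at each step:
  (c⁴) · c⁶ = c¹⁰

Answer: c¹⁰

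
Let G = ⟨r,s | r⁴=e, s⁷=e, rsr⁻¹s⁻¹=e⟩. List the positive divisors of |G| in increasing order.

|G| = 28 = 2² · 7. By Lagrange's theorem the order of any subgroup divides 28; the divisors of 28 are 1, 2, 4, 7, 14, 28.

Answer: 1, 2, 4, 7, 14, 28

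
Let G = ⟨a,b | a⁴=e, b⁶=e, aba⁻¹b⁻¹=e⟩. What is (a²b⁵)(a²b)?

Compute (a²b⁵) · (a²b) by multiplying left to right and reducing via the relations at each step:
  (a²b⁵) · a² = b⁵
  (b⁵) · b = e

Answer: e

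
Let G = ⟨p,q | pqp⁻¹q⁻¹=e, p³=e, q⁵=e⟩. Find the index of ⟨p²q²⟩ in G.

First find ord(p²q²) by computing successive powers:
  (p²q²)¹ = p²q², (p²q²)² = pq⁴, (p²q²)³ = q, (p²q²)⁴ = p²q³, (p²q²)⁵ = p, (p²q²)⁶ = q², (p²q²)⁷ = p²q⁴, (p²q²)⁸ = pq, (p²q²)⁹ = q³, (p²q²)¹⁰ = p², (p²q²)¹¹ = pq², (p²q²)¹² = q⁴, (p²q²)¹³ = p²q, (p²q²)¹⁴ = pq³, (p²q²)¹⁵ = e.
So |⟨p²q²⟩| = ord(p²q²) = 15. With |G| = 15, by Lagrange [G : ⟨p²q²⟩] = 15/15 = 1.

Answer: 1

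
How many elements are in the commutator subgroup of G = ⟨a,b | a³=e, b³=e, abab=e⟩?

G' = [G, G] is generated by all commutators. The generator-pair commutators are: [a, b] = ab²a.
The subgroup they normally generate is {e, ab, a²b², ab²a}, of order 4.
Check: |G/G'| = 12/4 = 3 is the order of the abelianisation.

Answer: 4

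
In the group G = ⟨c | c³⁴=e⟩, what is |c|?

Compute successive powers until reaching e:
  c¹ = c, c² = c², c³ = c³, c⁴ = c⁴, c⁵ = c⁵, c⁶ = c⁶, c⁷ = c⁷, c⁸ = c⁸, c⁹ = c⁹, c¹⁰ = c¹⁰, c¹¹ = c¹¹, c¹² = c¹², c¹³ = c¹³, c¹⁴ = c¹⁴, c¹⁵ = c¹⁵, c¹⁶ = c¹⁶, c¹⁷ = c¹⁷, c¹⁸ = c¹⁸, c¹⁹ = c¹⁹, c²⁰ = c²⁰, c²¹ = c²¹, c²² = c²², c²³ = c²³, c²⁴ = c²⁴, c²⁵ = c²⁵, c²⁶ = c²⁶, c²⁷ = c²⁷, c²⁸ = c²⁸, c²⁹ = c²⁹, c³⁰ = c³⁰, c³¹ = c³¹, c³² = c³², c³³ = c³³, c³⁴ = e.
The smallest positive k with cᵏ = e is 34.

Answer: 34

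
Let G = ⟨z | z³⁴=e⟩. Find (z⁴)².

Compute successive powers of (z⁴), reducing at each step:
  (z⁴)²: (z⁴) · z⁴ = z⁸

Answer: z⁸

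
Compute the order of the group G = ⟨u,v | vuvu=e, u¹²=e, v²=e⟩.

Enumerate words in the generators, reducing via the relations: the distinct elements are
  {e, u, v, uv, u², u³, u⁴, u⁵, u⁶, u⁷, u⁸, u⁹, u²v, u³v, u¹¹, u¹⁰, u⁴v, u⁵v, u⁶v, u⁷v, u⁸v, u⁹v, u¹¹v, u¹⁰v}.
No further products give new elements, so |G| = 24.

Answer: 24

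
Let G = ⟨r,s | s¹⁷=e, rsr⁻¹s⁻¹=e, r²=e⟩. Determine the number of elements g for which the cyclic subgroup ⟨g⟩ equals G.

G is cyclic of order 34. An element generates G iff its order is 34, and a cyclic group of order 34 has exactly φ(34) = 16 such elements.

Answer: 16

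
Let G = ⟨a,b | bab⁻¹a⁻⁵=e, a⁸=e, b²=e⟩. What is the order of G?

Enumerate words in the generators, reducing via the relations: the distinct elements are
  {a, b, e, ab, a², a³, a⁴, a⁵, a⁶, a⁷, a²b, a³b, a⁴b, a⁵b, a⁶b, a⁷b}.
No further products give new elements, so |G| = 16.

Answer: 16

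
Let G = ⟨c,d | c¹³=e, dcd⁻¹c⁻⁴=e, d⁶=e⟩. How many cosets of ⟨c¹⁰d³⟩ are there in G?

First find ord(c¹⁰d³) by computing successive powers:
  (c¹⁰d³)¹ = c¹⁰d³, (c¹⁰d³)² = e.
So |⟨c¹⁰d³⟩| = ord(c¹⁰d³) = 2. With |G| = 78, by Lagrange [G : ⟨c¹⁰d³⟩] = 78/2 = 39.

Answer: 39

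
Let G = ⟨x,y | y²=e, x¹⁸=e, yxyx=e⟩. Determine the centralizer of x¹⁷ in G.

⟨x¹⁷⟩ ⊆ C_G(x¹⁷) since powers of x¹⁷ commute with x¹⁷; so |C_G(x¹⁷)| ≥ |⟨x¹⁷⟩| = 18.
By orbit–stabilizer, |C_G(x¹⁷)| = |G| / |conj. class of x¹⁷| = 36 / 2 = 18.
The 18 elements commuting with x¹⁷ are {e, x, x², x³, x⁴, x⁵, x⁶, x⁷, x⁸, x⁹, x¹⁰, x¹¹, x¹², x¹³, x¹⁴, x¹⁵, x¹⁶, x¹⁷}.

Answer: {e, x, x², x³, x⁴, x⁵, x⁶, x⁷, x⁸, x⁹, x¹⁰, x¹¹, x¹², x¹³, x¹⁴, x¹⁵, x¹⁶, x¹⁷}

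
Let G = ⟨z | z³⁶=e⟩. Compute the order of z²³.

Compute successive powers until reaching e:
  (z²³)¹ = z²³, (z²³)² = z¹⁰, (z²³)³ = z³³, (z²³)⁴ = z²⁰, (z²³)⁵ = z⁷, (z²³)⁶ = z³⁰, (z²³)⁷ = z¹⁷, (z²³)⁸ = z⁴, (z²³)⁹ = z²⁷, (z²³)¹⁰ = z¹⁴, (z²³)¹¹ = z, (z²³)¹² = z²⁴, (z²³)¹³ = z¹¹, (z²³)¹⁴ = z³⁴, (z²³)¹⁵ = z²¹, (z²³)¹⁶ = z⁸, (z²³)¹⁷ = z³¹, (z²³)¹⁸ = z¹⁸, (z²³)¹⁹ = z⁵, (z²³)²⁰ = z²⁸, (z²³)²¹ = z¹⁵, (z²³)²² = z², (z²³)²³ = z²⁵, (z²³)²⁴ = z¹², (z²³)²⁵ = z³⁵, (z²³)²⁶ = z²², (z²³)²⁷ = z⁹, (z²³)²⁸ = z³², (z²³)²⁹ = z¹⁹, (z²³)³⁰ = z⁶, (z²³)³¹ = z²⁹, (z²³)³² = z¹⁶, (z²³)³³ = z³, (z²³)³⁴ = z²⁶, (z²³)³⁵ = z¹³, (z²³)³⁶ = e.
The smallest positive k with (z²³)ᵏ = e is 36.

Answer: 36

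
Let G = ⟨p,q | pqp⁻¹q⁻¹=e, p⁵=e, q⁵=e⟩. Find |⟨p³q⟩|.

|⟨p³q⟩| equals the order of p³q. Compute successive powers until reaching e:
  (p³q)¹ = p³q, (p³q)² = pq², (p³q)³ = p⁴q³, (p³q)⁴ = p²q⁴, (p³q)⁵ = e.
The smallest positive k with (p³q)ᵏ = e is 5, so |⟨p³q⟩| = 5.

Answer: 5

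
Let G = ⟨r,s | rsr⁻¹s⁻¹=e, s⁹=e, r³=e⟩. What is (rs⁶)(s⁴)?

Compute (rs⁶) · (s⁴) by multiplying left to right and reducing via the relations at each step:
  (rs⁶) · s⁴ = rs

Answer: rs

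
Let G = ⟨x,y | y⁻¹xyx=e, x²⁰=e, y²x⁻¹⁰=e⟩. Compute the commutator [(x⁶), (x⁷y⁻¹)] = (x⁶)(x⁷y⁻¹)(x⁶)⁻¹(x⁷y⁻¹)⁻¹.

[(x⁶), (x⁷y⁻¹)] = (x⁶)·(x⁷y⁻¹)·(x⁶)⁻¹·(x⁷y⁻¹)⁻¹.
  (x⁶) · (x⁷y⁻¹) = x³y
  (x³y) · (x¹⁴) = x⁹y
  (x⁹y) · (x⁷y) = x¹²

Answer: x¹²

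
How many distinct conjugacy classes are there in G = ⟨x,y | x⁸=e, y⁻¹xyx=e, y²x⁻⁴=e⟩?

The conjugacy classes (representative and size) are:
  [e] (size 1), [x⁷] (size 2), [x⁶] (size 2), [x³] (size 2), [x⁴] (size 1), [x²y⁻¹] (size 4), [x³y⁻¹] (size 4).
Class equation: 1 + 2 + 2 + 2 + 1 + 4 + 4 = 16 = |G|. So G has 7 conjugacy classes.

Answer: 7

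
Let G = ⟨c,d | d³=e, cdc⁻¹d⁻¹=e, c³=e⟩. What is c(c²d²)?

Compute c · (c²d²) by multiplying left to right and reducing via the relations at each step:
  c · c² = e
  e · d² = d²

Answer: d²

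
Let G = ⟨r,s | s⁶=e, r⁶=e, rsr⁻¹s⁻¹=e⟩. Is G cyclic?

|G| = 36, but the maximum element order in G is 6 < 36. No single element generates all of G, so G is not cyclic.

Answer: No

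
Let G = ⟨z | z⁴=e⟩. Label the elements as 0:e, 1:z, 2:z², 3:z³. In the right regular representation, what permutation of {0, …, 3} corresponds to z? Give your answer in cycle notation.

(0 1 2 3)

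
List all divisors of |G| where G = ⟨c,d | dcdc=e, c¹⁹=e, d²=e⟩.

|G| = 38 = 2 · 19. By Lagrange's theorem the order of any subgroup divides 38; the divisors of 38 are 1, 2, 19, 38.

Answer: 1, 2, 19, 38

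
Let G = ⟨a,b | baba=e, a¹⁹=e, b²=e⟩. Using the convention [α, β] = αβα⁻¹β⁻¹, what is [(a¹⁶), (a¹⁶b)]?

[(a¹⁶), (a¹⁶b)] = (a¹⁶)·(a¹⁶b)·(a¹⁶)⁻¹·(a¹⁶b)⁻¹.
  (a¹⁶) · (a¹⁶b) = a¹³b
  (a¹³b) · (a³) = a¹⁰b
  (a¹⁰b) · (a¹⁶b) = a¹³

Answer: a¹³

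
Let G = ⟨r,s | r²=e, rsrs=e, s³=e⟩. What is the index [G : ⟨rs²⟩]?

First find ord(rs²) by computing successive powers:
  (rs²)¹ = rs², (rs²)² = e.
So |⟨rs²⟩| = ord(rs²) = 2. With |G| = 6, by Lagrange [G : ⟨rs²⟩] = 6/2 = 3.

Answer: 3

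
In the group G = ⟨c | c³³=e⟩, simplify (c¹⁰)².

Compute successive powers of (c¹⁰), reducing at each step:
  (c¹⁰)²: (c¹⁰) · c¹⁰ = c²⁰

Answer: c²⁰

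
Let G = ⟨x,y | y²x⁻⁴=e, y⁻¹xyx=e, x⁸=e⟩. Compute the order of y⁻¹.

Compute successive powers until reaching e:
  (y⁻¹)¹ = y⁻¹, (y⁻¹)² = x⁴, (y⁻¹)³ = y, (y⁻¹)⁴ = e.
The smallest positive k with (y⁻¹)ᵏ = e is 4.

Answer: 4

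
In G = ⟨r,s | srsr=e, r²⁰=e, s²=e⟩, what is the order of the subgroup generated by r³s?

|⟨r³s⟩| equals the order of r³s. Compute successive powers until reaching e:
  (r³s)¹ = r³s, (r³s)² = e.
The smallest positive k with (r³s)ᵏ = e is 2, so |⟨r³s⟩| = 2.

Answer: 2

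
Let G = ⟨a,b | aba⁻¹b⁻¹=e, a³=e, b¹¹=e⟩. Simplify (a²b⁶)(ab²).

Compute (a²b⁶) · (ab²) by multiplying left to right and reducing via the relations at each step:
  (a²b⁶) · a = b⁶
  (b⁶) · b² = b⁸

Answer: b⁸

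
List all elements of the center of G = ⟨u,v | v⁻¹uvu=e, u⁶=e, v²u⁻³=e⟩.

An element z ∈ Z(G) iff z commutes with every generator.
For example u³ is central: (u³)·u = u⁴ = u·(u³); (u³)·v = v⁻¹ = v·(u³).
Whereas u ∉ Z(G) since u·v = uv ≠ u²v⁻¹ = v·u.
Checking each of the 12 elements this way gives Z(G) = {e, u³}, of order 2.

Answer: {e, u³}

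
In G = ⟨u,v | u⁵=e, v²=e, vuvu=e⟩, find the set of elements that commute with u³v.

⟨u³v⟩ ⊆ C_G(u³v) since powers of u³v commute with u³v; so |C_G(u³v)| ≥ |⟨u³v⟩| = 2.
By orbit–stabilizer, |C_G(u³v)| = |G| / |conj. class of u³v| = 10 / 5 = 2.
The 2 elements commuting with u³v are {e, u³v}.

Answer: {e, u³v}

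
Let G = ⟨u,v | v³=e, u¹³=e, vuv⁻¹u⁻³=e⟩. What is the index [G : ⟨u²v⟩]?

First find ord(u²v) by computing successive powers:
  (u²v)¹ = u²v, (u²v)² = u⁸v², (u²v)³ = e.
So |⟨u²v⟩| = ord(u²v) = 3. With |G| = 39, by Lagrange [G : ⟨u²v⟩] = 39/3 = 13.

Answer: 13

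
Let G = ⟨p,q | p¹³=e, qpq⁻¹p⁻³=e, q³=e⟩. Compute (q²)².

Compute successive powers of (q²), reducing at each step:
  (q²)²: (q²) · q² = q

Answer: q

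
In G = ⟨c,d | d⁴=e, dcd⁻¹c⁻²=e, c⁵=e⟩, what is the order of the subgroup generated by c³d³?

|⟨c³d³⟩| equals the order of c³d³. Compute successive powers until reaching e:
  (c³d³)¹ = c³d³, (c³d³)² = c²d², (c³d³)³ = c⁴d, (c³d³)⁴ = e.
The smallest positive k with (c³d³)ᵏ = e is 4, so |⟨c³d³⟩| = 4.

Answer: 4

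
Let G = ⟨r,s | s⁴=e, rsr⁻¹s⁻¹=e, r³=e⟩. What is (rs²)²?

Compute successive powers of (rs²), reducing at each step:
  (rs²)²: (rs²) · r = r²s²;   (r²s²) · s² = r²

Answer: r²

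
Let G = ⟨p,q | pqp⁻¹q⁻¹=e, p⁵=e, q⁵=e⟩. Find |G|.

Enumerate words in the generators, reducing via the relations: the distinct elements are
  {e, p, q, pq, p², p³, p⁴, q², q³, q⁴, pq², pq³, pq⁴, p²q, p³q, p⁴q, p²q², p²q³, p²q⁴, p³q², p³q³, p³q⁴, p⁴q², p⁴q³, p⁴q⁴}.
No further products give new elements, so |G| = 25.

Answer: 25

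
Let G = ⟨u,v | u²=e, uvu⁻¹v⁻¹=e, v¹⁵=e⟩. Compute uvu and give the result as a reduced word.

Multiply left to right, reducing at each step:
  u · v = uv
  (uv) · u = v

Answer: v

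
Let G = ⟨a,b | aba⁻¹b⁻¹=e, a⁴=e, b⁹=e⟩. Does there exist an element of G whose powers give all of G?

|G| = 36. The element ab has order 36 (its powers give 36 distinct elements), so ⟨ab⟩ = G and G is cyclic.

Answer: Yes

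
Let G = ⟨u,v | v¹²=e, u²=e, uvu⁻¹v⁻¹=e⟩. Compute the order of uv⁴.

Compute successive powers until reaching e:
  (uv⁴)¹ = uv⁴, (uv⁴)² = v⁸, (uv⁴)³ = u, (uv⁴)⁴ = v⁴, (uv⁴)⁵ = uv⁸, (uv⁴)⁶ = e.
The smallest positive k with (uv⁴)ᵏ = e is 6.

Answer: 6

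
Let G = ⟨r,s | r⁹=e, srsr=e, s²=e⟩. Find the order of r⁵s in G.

Compute successive powers until reaching e:
  (r⁵s)¹ = r⁵s, (r⁵s)² = e.
The smallest positive k with (r⁵s)ᵏ = e is 2.

Answer: 2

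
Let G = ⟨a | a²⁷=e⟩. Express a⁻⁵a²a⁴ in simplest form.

Multiply left to right, reducing at each step:
  (a²²) · a² = a²⁴
  (a²⁴) · a⁴ = a

Answer: a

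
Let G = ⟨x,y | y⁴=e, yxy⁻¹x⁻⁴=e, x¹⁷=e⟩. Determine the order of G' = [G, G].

G' = [G, G] is generated by all commutators. The generator-pair commutators are: [x, y] = x¹⁴.
The subgroup they normally generate is {e, x, x², x³, x⁴, x⁵, x⁶, x⁷, x⁸, x⁹, x¹⁰, x¹¹, x¹², x¹³, x¹⁴, x¹⁵, x¹⁶}, of order 17.
Check: |G/G'| = 68/17 = 4 is the order of the abelianisation.

Answer: 17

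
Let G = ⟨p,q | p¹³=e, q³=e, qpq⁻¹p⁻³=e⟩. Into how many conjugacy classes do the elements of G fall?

The conjugacy classes (representative and size) are:
  [e] (size 1), [p] (size 3), [p⁵] (size 3), [p¹⁰] (size 3), [p⁸] (size 3), [p¹⁰q] (size 13), [p⁷q²] (size 13).
Class equation: 1 + 3 + 3 + 3 + 3 + 13 + 13 = 39 = |G|. So G has 7 conjugacy classes.

Answer: 7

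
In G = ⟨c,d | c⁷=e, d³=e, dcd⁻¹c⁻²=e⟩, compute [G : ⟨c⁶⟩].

First find ord(c⁶) by computing successive powers:
  (c⁶)¹ = c⁶, (c⁶)² = c⁵, (c⁶)³ = c⁴, (c⁶)⁴ = c³, (c⁶)⁵ = c², (c⁶)⁶ = c, (c⁶)⁷ = e.
So |⟨c⁶⟩| = ord(c⁶) = 7. With |G| = 21, by Lagrange [G : ⟨c⁶⟩] = 21/7 = 3.

Answer: 3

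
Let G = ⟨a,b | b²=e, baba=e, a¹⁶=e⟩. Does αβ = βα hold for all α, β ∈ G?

a·b = ab but b·a = a¹⁵b, so a·b ≠ b·a and G is not abelian.

Answer: No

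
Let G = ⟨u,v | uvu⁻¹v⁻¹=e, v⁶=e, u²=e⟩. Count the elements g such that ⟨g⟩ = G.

⟨g⟩ = G would require ord(g) = |G| = 12, but the maximum element order in G is 6 < 12. So G is not cyclic and no single element generates it: the count is 0.

Answer: 0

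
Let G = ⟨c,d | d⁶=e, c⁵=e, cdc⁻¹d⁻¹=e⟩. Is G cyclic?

|G| = 30. The element cd has order 30 (its powers give 30 distinct elements), so ⟨cd⟩ = G and G is cyclic.

Answer: Yes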